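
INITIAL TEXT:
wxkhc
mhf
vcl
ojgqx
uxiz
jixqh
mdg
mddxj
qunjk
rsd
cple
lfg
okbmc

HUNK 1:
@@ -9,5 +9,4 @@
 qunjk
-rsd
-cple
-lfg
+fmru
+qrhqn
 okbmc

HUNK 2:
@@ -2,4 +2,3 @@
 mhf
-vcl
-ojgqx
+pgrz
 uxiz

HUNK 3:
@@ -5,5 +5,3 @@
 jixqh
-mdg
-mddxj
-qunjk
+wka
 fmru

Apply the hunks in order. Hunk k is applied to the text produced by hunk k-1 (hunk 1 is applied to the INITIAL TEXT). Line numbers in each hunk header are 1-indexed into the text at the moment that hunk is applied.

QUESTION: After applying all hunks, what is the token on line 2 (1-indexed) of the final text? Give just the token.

Hunk 1: at line 9 remove [rsd,cple,lfg] add [fmru,qrhqn] -> 12 lines: wxkhc mhf vcl ojgqx uxiz jixqh mdg mddxj qunjk fmru qrhqn okbmc
Hunk 2: at line 2 remove [vcl,ojgqx] add [pgrz] -> 11 lines: wxkhc mhf pgrz uxiz jixqh mdg mddxj qunjk fmru qrhqn okbmc
Hunk 3: at line 5 remove [mdg,mddxj,qunjk] add [wka] -> 9 lines: wxkhc mhf pgrz uxiz jixqh wka fmru qrhqn okbmc
Final line 2: mhf

Answer: mhf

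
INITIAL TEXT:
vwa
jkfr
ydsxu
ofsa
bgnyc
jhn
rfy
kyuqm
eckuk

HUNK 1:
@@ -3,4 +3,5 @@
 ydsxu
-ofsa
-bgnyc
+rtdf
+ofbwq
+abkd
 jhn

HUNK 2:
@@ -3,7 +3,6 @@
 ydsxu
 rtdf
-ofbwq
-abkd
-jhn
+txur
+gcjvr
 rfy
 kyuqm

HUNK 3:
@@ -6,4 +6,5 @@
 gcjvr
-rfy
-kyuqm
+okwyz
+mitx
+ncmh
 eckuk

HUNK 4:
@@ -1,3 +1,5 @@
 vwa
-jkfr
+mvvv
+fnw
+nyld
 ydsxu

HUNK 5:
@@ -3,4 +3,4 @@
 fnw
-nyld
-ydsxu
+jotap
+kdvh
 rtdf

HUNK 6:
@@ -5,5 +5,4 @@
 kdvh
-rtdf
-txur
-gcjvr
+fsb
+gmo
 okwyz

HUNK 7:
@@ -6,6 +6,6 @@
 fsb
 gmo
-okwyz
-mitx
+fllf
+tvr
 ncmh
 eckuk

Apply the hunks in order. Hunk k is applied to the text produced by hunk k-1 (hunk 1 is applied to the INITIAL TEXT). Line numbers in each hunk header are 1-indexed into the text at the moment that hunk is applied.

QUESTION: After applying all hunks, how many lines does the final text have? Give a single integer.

Answer: 11

Derivation:
Hunk 1: at line 3 remove [ofsa,bgnyc] add [rtdf,ofbwq,abkd] -> 10 lines: vwa jkfr ydsxu rtdf ofbwq abkd jhn rfy kyuqm eckuk
Hunk 2: at line 3 remove [ofbwq,abkd,jhn] add [txur,gcjvr] -> 9 lines: vwa jkfr ydsxu rtdf txur gcjvr rfy kyuqm eckuk
Hunk 3: at line 6 remove [rfy,kyuqm] add [okwyz,mitx,ncmh] -> 10 lines: vwa jkfr ydsxu rtdf txur gcjvr okwyz mitx ncmh eckuk
Hunk 4: at line 1 remove [jkfr] add [mvvv,fnw,nyld] -> 12 lines: vwa mvvv fnw nyld ydsxu rtdf txur gcjvr okwyz mitx ncmh eckuk
Hunk 5: at line 3 remove [nyld,ydsxu] add [jotap,kdvh] -> 12 lines: vwa mvvv fnw jotap kdvh rtdf txur gcjvr okwyz mitx ncmh eckuk
Hunk 6: at line 5 remove [rtdf,txur,gcjvr] add [fsb,gmo] -> 11 lines: vwa mvvv fnw jotap kdvh fsb gmo okwyz mitx ncmh eckuk
Hunk 7: at line 6 remove [okwyz,mitx] add [fllf,tvr] -> 11 lines: vwa mvvv fnw jotap kdvh fsb gmo fllf tvr ncmh eckuk
Final line count: 11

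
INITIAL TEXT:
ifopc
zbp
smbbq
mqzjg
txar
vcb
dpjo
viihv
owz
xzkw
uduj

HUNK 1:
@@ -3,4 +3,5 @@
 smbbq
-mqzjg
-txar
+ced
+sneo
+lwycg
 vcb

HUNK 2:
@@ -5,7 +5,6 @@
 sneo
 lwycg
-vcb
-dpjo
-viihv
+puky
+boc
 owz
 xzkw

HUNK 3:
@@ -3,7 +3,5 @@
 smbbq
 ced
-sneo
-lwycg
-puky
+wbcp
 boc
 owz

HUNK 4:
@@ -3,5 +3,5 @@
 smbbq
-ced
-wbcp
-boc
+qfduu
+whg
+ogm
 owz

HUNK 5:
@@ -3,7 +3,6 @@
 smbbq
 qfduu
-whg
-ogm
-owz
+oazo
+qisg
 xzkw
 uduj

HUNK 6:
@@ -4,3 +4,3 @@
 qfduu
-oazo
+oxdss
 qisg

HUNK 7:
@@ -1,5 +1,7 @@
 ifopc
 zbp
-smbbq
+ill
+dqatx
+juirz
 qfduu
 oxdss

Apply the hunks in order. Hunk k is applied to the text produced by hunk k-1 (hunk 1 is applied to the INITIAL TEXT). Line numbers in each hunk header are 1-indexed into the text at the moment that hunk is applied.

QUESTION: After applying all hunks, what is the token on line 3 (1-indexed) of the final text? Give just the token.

Hunk 1: at line 3 remove [mqzjg,txar] add [ced,sneo,lwycg] -> 12 lines: ifopc zbp smbbq ced sneo lwycg vcb dpjo viihv owz xzkw uduj
Hunk 2: at line 5 remove [vcb,dpjo,viihv] add [puky,boc] -> 11 lines: ifopc zbp smbbq ced sneo lwycg puky boc owz xzkw uduj
Hunk 3: at line 3 remove [sneo,lwycg,puky] add [wbcp] -> 9 lines: ifopc zbp smbbq ced wbcp boc owz xzkw uduj
Hunk 4: at line 3 remove [ced,wbcp,boc] add [qfduu,whg,ogm] -> 9 lines: ifopc zbp smbbq qfduu whg ogm owz xzkw uduj
Hunk 5: at line 3 remove [whg,ogm,owz] add [oazo,qisg] -> 8 lines: ifopc zbp smbbq qfduu oazo qisg xzkw uduj
Hunk 6: at line 4 remove [oazo] add [oxdss] -> 8 lines: ifopc zbp smbbq qfduu oxdss qisg xzkw uduj
Hunk 7: at line 1 remove [smbbq] add [ill,dqatx,juirz] -> 10 lines: ifopc zbp ill dqatx juirz qfduu oxdss qisg xzkw uduj
Final line 3: ill

Answer: ill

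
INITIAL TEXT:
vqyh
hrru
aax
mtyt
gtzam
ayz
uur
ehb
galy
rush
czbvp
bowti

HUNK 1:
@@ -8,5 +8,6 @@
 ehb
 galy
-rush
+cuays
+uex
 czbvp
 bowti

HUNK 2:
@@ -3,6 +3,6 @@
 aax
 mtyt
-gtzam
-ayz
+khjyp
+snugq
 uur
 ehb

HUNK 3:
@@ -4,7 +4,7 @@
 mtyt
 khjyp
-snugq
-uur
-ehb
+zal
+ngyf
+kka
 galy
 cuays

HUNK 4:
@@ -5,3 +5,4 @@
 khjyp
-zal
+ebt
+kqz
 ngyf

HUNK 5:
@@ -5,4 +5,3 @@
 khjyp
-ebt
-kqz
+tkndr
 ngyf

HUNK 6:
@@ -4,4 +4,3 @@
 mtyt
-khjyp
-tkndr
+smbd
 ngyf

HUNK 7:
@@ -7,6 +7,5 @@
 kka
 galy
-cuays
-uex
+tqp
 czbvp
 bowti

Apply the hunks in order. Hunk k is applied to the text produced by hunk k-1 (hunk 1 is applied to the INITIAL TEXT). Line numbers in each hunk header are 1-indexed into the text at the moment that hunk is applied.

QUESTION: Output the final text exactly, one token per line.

Answer: vqyh
hrru
aax
mtyt
smbd
ngyf
kka
galy
tqp
czbvp
bowti

Derivation:
Hunk 1: at line 8 remove [rush] add [cuays,uex] -> 13 lines: vqyh hrru aax mtyt gtzam ayz uur ehb galy cuays uex czbvp bowti
Hunk 2: at line 3 remove [gtzam,ayz] add [khjyp,snugq] -> 13 lines: vqyh hrru aax mtyt khjyp snugq uur ehb galy cuays uex czbvp bowti
Hunk 3: at line 4 remove [snugq,uur,ehb] add [zal,ngyf,kka] -> 13 lines: vqyh hrru aax mtyt khjyp zal ngyf kka galy cuays uex czbvp bowti
Hunk 4: at line 5 remove [zal] add [ebt,kqz] -> 14 lines: vqyh hrru aax mtyt khjyp ebt kqz ngyf kka galy cuays uex czbvp bowti
Hunk 5: at line 5 remove [ebt,kqz] add [tkndr] -> 13 lines: vqyh hrru aax mtyt khjyp tkndr ngyf kka galy cuays uex czbvp bowti
Hunk 6: at line 4 remove [khjyp,tkndr] add [smbd] -> 12 lines: vqyh hrru aax mtyt smbd ngyf kka galy cuays uex czbvp bowti
Hunk 7: at line 7 remove [cuays,uex] add [tqp] -> 11 lines: vqyh hrru aax mtyt smbd ngyf kka galy tqp czbvp bowti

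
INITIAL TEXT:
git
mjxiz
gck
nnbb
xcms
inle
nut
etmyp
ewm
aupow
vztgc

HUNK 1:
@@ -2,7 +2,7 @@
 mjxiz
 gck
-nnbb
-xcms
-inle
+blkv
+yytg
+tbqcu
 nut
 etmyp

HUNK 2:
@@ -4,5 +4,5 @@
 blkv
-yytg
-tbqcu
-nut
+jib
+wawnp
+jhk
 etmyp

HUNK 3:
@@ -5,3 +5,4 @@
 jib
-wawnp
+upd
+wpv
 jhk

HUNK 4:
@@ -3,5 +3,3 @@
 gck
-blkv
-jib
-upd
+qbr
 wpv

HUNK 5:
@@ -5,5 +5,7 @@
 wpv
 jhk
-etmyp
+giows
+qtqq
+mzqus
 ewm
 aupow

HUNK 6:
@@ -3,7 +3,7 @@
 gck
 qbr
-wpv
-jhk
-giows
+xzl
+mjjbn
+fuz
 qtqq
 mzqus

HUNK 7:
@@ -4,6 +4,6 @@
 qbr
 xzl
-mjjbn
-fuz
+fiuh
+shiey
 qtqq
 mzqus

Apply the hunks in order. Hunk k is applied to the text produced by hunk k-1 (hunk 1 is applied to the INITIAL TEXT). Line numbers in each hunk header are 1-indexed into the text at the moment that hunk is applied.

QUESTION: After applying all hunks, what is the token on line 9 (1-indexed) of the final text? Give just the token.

Answer: mzqus

Derivation:
Hunk 1: at line 2 remove [nnbb,xcms,inle] add [blkv,yytg,tbqcu] -> 11 lines: git mjxiz gck blkv yytg tbqcu nut etmyp ewm aupow vztgc
Hunk 2: at line 4 remove [yytg,tbqcu,nut] add [jib,wawnp,jhk] -> 11 lines: git mjxiz gck blkv jib wawnp jhk etmyp ewm aupow vztgc
Hunk 3: at line 5 remove [wawnp] add [upd,wpv] -> 12 lines: git mjxiz gck blkv jib upd wpv jhk etmyp ewm aupow vztgc
Hunk 4: at line 3 remove [blkv,jib,upd] add [qbr] -> 10 lines: git mjxiz gck qbr wpv jhk etmyp ewm aupow vztgc
Hunk 5: at line 5 remove [etmyp] add [giows,qtqq,mzqus] -> 12 lines: git mjxiz gck qbr wpv jhk giows qtqq mzqus ewm aupow vztgc
Hunk 6: at line 3 remove [wpv,jhk,giows] add [xzl,mjjbn,fuz] -> 12 lines: git mjxiz gck qbr xzl mjjbn fuz qtqq mzqus ewm aupow vztgc
Hunk 7: at line 4 remove [mjjbn,fuz] add [fiuh,shiey] -> 12 lines: git mjxiz gck qbr xzl fiuh shiey qtqq mzqus ewm aupow vztgc
Final line 9: mzqus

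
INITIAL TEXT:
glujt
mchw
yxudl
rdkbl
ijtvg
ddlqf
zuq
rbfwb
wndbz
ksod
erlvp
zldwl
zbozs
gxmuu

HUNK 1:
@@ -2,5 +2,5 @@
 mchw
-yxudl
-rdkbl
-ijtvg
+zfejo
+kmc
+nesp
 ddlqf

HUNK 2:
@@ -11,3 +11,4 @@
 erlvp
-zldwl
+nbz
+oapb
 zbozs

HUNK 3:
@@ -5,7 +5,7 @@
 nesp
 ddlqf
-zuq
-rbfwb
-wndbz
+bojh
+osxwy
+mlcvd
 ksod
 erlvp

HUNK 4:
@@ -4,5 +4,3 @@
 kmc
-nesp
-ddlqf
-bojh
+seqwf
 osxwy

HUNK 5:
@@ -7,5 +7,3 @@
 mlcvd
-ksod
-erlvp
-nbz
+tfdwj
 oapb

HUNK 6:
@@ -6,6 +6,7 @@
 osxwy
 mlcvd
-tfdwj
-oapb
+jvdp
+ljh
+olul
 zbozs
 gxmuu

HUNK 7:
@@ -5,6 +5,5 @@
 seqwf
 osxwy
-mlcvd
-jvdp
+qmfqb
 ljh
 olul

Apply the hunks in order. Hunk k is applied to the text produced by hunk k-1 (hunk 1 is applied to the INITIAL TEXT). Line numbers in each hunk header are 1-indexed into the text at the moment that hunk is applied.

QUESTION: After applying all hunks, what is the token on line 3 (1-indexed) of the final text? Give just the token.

Answer: zfejo

Derivation:
Hunk 1: at line 2 remove [yxudl,rdkbl,ijtvg] add [zfejo,kmc,nesp] -> 14 lines: glujt mchw zfejo kmc nesp ddlqf zuq rbfwb wndbz ksod erlvp zldwl zbozs gxmuu
Hunk 2: at line 11 remove [zldwl] add [nbz,oapb] -> 15 lines: glujt mchw zfejo kmc nesp ddlqf zuq rbfwb wndbz ksod erlvp nbz oapb zbozs gxmuu
Hunk 3: at line 5 remove [zuq,rbfwb,wndbz] add [bojh,osxwy,mlcvd] -> 15 lines: glujt mchw zfejo kmc nesp ddlqf bojh osxwy mlcvd ksod erlvp nbz oapb zbozs gxmuu
Hunk 4: at line 4 remove [nesp,ddlqf,bojh] add [seqwf] -> 13 lines: glujt mchw zfejo kmc seqwf osxwy mlcvd ksod erlvp nbz oapb zbozs gxmuu
Hunk 5: at line 7 remove [ksod,erlvp,nbz] add [tfdwj] -> 11 lines: glujt mchw zfejo kmc seqwf osxwy mlcvd tfdwj oapb zbozs gxmuu
Hunk 6: at line 6 remove [tfdwj,oapb] add [jvdp,ljh,olul] -> 12 lines: glujt mchw zfejo kmc seqwf osxwy mlcvd jvdp ljh olul zbozs gxmuu
Hunk 7: at line 5 remove [mlcvd,jvdp] add [qmfqb] -> 11 lines: glujt mchw zfejo kmc seqwf osxwy qmfqb ljh olul zbozs gxmuu
Final line 3: zfejo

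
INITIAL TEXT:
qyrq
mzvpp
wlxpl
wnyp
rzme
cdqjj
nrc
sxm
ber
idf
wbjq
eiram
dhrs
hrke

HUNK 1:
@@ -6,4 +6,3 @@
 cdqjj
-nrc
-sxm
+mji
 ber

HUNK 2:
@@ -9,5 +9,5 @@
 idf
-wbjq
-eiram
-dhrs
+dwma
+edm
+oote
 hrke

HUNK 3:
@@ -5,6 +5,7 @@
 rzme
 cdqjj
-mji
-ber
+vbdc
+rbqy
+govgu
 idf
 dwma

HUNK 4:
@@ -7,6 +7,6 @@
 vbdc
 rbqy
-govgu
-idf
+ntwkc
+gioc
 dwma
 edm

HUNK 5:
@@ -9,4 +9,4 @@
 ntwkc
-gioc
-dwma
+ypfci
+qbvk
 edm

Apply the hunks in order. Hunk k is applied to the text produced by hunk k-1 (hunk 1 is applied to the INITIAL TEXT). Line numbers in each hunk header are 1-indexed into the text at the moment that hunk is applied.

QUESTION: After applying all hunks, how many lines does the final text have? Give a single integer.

Answer: 14

Derivation:
Hunk 1: at line 6 remove [nrc,sxm] add [mji] -> 13 lines: qyrq mzvpp wlxpl wnyp rzme cdqjj mji ber idf wbjq eiram dhrs hrke
Hunk 2: at line 9 remove [wbjq,eiram,dhrs] add [dwma,edm,oote] -> 13 lines: qyrq mzvpp wlxpl wnyp rzme cdqjj mji ber idf dwma edm oote hrke
Hunk 3: at line 5 remove [mji,ber] add [vbdc,rbqy,govgu] -> 14 lines: qyrq mzvpp wlxpl wnyp rzme cdqjj vbdc rbqy govgu idf dwma edm oote hrke
Hunk 4: at line 7 remove [govgu,idf] add [ntwkc,gioc] -> 14 lines: qyrq mzvpp wlxpl wnyp rzme cdqjj vbdc rbqy ntwkc gioc dwma edm oote hrke
Hunk 5: at line 9 remove [gioc,dwma] add [ypfci,qbvk] -> 14 lines: qyrq mzvpp wlxpl wnyp rzme cdqjj vbdc rbqy ntwkc ypfci qbvk edm oote hrke
Final line count: 14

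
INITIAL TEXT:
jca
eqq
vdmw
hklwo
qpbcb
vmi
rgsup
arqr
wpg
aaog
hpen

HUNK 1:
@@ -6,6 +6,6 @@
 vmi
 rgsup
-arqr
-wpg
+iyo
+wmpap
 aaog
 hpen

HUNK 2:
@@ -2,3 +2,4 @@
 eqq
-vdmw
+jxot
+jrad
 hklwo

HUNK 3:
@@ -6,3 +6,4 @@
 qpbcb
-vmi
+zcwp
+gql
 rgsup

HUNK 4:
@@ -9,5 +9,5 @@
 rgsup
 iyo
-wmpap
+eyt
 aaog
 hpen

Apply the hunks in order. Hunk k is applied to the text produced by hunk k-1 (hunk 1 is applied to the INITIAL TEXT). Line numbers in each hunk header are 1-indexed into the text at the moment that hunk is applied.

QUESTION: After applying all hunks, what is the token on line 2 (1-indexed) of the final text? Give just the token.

Answer: eqq

Derivation:
Hunk 1: at line 6 remove [arqr,wpg] add [iyo,wmpap] -> 11 lines: jca eqq vdmw hklwo qpbcb vmi rgsup iyo wmpap aaog hpen
Hunk 2: at line 2 remove [vdmw] add [jxot,jrad] -> 12 lines: jca eqq jxot jrad hklwo qpbcb vmi rgsup iyo wmpap aaog hpen
Hunk 3: at line 6 remove [vmi] add [zcwp,gql] -> 13 lines: jca eqq jxot jrad hklwo qpbcb zcwp gql rgsup iyo wmpap aaog hpen
Hunk 4: at line 9 remove [wmpap] add [eyt] -> 13 lines: jca eqq jxot jrad hklwo qpbcb zcwp gql rgsup iyo eyt aaog hpen
Final line 2: eqq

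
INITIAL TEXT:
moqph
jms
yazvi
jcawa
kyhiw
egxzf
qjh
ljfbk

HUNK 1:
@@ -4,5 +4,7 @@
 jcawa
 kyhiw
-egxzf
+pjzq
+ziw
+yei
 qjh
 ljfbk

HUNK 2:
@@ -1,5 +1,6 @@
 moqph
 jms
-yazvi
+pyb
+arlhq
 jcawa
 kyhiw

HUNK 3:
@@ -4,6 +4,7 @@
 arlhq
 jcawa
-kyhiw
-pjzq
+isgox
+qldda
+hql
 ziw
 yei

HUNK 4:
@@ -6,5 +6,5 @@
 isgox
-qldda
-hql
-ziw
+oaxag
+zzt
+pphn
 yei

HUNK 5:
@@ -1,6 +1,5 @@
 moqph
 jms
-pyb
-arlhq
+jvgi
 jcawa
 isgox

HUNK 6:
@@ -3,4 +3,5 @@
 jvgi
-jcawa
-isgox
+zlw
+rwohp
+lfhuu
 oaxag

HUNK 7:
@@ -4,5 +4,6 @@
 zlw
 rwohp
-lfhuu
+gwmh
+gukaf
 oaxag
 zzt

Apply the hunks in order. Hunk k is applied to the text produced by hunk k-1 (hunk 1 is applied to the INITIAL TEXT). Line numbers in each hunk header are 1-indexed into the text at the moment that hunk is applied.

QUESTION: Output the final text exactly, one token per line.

Answer: moqph
jms
jvgi
zlw
rwohp
gwmh
gukaf
oaxag
zzt
pphn
yei
qjh
ljfbk

Derivation:
Hunk 1: at line 4 remove [egxzf] add [pjzq,ziw,yei] -> 10 lines: moqph jms yazvi jcawa kyhiw pjzq ziw yei qjh ljfbk
Hunk 2: at line 1 remove [yazvi] add [pyb,arlhq] -> 11 lines: moqph jms pyb arlhq jcawa kyhiw pjzq ziw yei qjh ljfbk
Hunk 3: at line 4 remove [kyhiw,pjzq] add [isgox,qldda,hql] -> 12 lines: moqph jms pyb arlhq jcawa isgox qldda hql ziw yei qjh ljfbk
Hunk 4: at line 6 remove [qldda,hql,ziw] add [oaxag,zzt,pphn] -> 12 lines: moqph jms pyb arlhq jcawa isgox oaxag zzt pphn yei qjh ljfbk
Hunk 5: at line 1 remove [pyb,arlhq] add [jvgi] -> 11 lines: moqph jms jvgi jcawa isgox oaxag zzt pphn yei qjh ljfbk
Hunk 6: at line 3 remove [jcawa,isgox] add [zlw,rwohp,lfhuu] -> 12 lines: moqph jms jvgi zlw rwohp lfhuu oaxag zzt pphn yei qjh ljfbk
Hunk 7: at line 4 remove [lfhuu] add [gwmh,gukaf] -> 13 lines: moqph jms jvgi zlw rwohp gwmh gukaf oaxag zzt pphn yei qjh ljfbk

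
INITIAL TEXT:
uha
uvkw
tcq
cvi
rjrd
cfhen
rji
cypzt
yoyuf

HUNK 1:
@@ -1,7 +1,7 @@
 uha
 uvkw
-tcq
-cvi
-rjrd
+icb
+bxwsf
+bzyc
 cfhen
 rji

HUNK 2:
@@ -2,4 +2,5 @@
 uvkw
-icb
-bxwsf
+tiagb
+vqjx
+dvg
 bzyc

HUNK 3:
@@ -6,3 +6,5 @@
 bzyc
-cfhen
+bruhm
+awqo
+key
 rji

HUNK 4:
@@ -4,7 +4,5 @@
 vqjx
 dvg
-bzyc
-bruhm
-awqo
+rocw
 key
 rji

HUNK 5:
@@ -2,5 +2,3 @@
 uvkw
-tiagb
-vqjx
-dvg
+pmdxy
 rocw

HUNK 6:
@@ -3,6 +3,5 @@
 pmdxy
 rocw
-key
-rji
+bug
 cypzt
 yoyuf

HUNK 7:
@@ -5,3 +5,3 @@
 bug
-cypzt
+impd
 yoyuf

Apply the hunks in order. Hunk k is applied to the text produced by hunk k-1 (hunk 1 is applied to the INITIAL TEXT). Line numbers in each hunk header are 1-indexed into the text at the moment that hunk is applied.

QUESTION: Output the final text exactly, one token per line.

Hunk 1: at line 1 remove [tcq,cvi,rjrd] add [icb,bxwsf,bzyc] -> 9 lines: uha uvkw icb bxwsf bzyc cfhen rji cypzt yoyuf
Hunk 2: at line 2 remove [icb,bxwsf] add [tiagb,vqjx,dvg] -> 10 lines: uha uvkw tiagb vqjx dvg bzyc cfhen rji cypzt yoyuf
Hunk 3: at line 6 remove [cfhen] add [bruhm,awqo,key] -> 12 lines: uha uvkw tiagb vqjx dvg bzyc bruhm awqo key rji cypzt yoyuf
Hunk 4: at line 4 remove [bzyc,bruhm,awqo] add [rocw] -> 10 lines: uha uvkw tiagb vqjx dvg rocw key rji cypzt yoyuf
Hunk 5: at line 2 remove [tiagb,vqjx,dvg] add [pmdxy] -> 8 lines: uha uvkw pmdxy rocw key rji cypzt yoyuf
Hunk 6: at line 3 remove [key,rji] add [bug] -> 7 lines: uha uvkw pmdxy rocw bug cypzt yoyuf
Hunk 7: at line 5 remove [cypzt] add [impd] -> 7 lines: uha uvkw pmdxy rocw bug impd yoyuf

Answer: uha
uvkw
pmdxy
rocw
bug
impd
yoyuf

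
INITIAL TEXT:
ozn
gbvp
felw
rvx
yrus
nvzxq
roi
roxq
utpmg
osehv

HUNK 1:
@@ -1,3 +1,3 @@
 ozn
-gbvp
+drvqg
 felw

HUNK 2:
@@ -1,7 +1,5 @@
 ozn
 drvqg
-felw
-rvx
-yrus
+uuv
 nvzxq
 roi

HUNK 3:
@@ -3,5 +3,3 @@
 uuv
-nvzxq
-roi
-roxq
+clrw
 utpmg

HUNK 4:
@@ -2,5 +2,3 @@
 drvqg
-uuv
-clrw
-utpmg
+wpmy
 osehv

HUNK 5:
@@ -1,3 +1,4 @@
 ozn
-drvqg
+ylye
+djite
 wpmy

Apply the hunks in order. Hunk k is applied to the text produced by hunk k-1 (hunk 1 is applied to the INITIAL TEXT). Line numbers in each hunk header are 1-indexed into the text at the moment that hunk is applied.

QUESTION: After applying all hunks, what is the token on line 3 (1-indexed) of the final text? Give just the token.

Answer: djite

Derivation:
Hunk 1: at line 1 remove [gbvp] add [drvqg] -> 10 lines: ozn drvqg felw rvx yrus nvzxq roi roxq utpmg osehv
Hunk 2: at line 1 remove [felw,rvx,yrus] add [uuv] -> 8 lines: ozn drvqg uuv nvzxq roi roxq utpmg osehv
Hunk 3: at line 3 remove [nvzxq,roi,roxq] add [clrw] -> 6 lines: ozn drvqg uuv clrw utpmg osehv
Hunk 4: at line 2 remove [uuv,clrw,utpmg] add [wpmy] -> 4 lines: ozn drvqg wpmy osehv
Hunk 5: at line 1 remove [drvqg] add [ylye,djite] -> 5 lines: ozn ylye djite wpmy osehv
Final line 3: djite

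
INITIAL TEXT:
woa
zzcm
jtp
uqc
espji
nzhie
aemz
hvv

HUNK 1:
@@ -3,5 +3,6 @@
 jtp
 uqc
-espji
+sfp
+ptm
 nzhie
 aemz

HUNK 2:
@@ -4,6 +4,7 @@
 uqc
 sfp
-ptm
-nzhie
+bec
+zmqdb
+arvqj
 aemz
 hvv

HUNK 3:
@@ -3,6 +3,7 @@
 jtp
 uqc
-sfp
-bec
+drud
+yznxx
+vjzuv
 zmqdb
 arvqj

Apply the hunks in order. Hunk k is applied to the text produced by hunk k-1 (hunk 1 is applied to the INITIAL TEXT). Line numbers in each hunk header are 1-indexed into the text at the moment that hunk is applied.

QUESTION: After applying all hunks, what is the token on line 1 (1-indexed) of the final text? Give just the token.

Hunk 1: at line 3 remove [espji] add [sfp,ptm] -> 9 lines: woa zzcm jtp uqc sfp ptm nzhie aemz hvv
Hunk 2: at line 4 remove [ptm,nzhie] add [bec,zmqdb,arvqj] -> 10 lines: woa zzcm jtp uqc sfp bec zmqdb arvqj aemz hvv
Hunk 3: at line 3 remove [sfp,bec] add [drud,yznxx,vjzuv] -> 11 lines: woa zzcm jtp uqc drud yznxx vjzuv zmqdb arvqj aemz hvv
Final line 1: woa

Answer: woa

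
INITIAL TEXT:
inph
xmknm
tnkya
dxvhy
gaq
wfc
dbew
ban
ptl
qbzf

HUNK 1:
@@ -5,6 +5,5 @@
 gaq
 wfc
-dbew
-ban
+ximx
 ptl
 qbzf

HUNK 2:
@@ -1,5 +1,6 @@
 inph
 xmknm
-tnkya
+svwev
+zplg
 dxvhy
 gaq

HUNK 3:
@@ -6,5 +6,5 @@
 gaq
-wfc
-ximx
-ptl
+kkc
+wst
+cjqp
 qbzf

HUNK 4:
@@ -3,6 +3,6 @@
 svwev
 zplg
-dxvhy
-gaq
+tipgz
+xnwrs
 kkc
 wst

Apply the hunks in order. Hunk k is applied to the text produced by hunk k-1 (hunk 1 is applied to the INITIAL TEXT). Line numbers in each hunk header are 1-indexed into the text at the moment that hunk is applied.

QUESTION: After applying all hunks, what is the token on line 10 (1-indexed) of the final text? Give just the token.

Answer: qbzf

Derivation:
Hunk 1: at line 5 remove [dbew,ban] add [ximx] -> 9 lines: inph xmknm tnkya dxvhy gaq wfc ximx ptl qbzf
Hunk 2: at line 1 remove [tnkya] add [svwev,zplg] -> 10 lines: inph xmknm svwev zplg dxvhy gaq wfc ximx ptl qbzf
Hunk 3: at line 6 remove [wfc,ximx,ptl] add [kkc,wst,cjqp] -> 10 lines: inph xmknm svwev zplg dxvhy gaq kkc wst cjqp qbzf
Hunk 4: at line 3 remove [dxvhy,gaq] add [tipgz,xnwrs] -> 10 lines: inph xmknm svwev zplg tipgz xnwrs kkc wst cjqp qbzf
Final line 10: qbzf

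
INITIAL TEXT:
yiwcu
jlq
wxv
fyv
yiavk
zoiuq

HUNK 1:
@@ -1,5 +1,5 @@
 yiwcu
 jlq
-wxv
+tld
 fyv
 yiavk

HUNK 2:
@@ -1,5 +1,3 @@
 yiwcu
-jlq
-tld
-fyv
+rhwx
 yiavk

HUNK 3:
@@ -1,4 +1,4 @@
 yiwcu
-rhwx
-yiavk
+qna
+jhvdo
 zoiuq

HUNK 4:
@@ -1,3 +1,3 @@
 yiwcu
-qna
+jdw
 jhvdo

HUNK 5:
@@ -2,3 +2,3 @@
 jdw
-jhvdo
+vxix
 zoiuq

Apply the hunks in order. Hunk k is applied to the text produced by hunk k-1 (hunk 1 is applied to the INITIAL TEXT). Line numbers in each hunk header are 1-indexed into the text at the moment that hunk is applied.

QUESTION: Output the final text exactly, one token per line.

Answer: yiwcu
jdw
vxix
zoiuq

Derivation:
Hunk 1: at line 1 remove [wxv] add [tld] -> 6 lines: yiwcu jlq tld fyv yiavk zoiuq
Hunk 2: at line 1 remove [jlq,tld,fyv] add [rhwx] -> 4 lines: yiwcu rhwx yiavk zoiuq
Hunk 3: at line 1 remove [rhwx,yiavk] add [qna,jhvdo] -> 4 lines: yiwcu qna jhvdo zoiuq
Hunk 4: at line 1 remove [qna] add [jdw] -> 4 lines: yiwcu jdw jhvdo zoiuq
Hunk 5: at line 2 remove [jhvdo] add [vxix] -> 4 lines: yiwcu jdw vxix zoiuq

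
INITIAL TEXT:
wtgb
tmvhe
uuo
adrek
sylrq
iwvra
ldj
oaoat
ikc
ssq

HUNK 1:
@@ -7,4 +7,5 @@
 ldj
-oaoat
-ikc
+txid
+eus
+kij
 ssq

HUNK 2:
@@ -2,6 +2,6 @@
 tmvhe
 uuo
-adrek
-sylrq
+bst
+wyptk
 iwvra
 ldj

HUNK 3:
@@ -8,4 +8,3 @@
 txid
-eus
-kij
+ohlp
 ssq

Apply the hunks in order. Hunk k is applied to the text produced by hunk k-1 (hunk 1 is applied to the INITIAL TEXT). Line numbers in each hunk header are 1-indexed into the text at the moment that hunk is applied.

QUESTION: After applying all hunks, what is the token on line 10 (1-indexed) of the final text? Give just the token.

Answer: ssq

Derivation:
Hunk 1: at line 7 remove [oaoat,ikc] add [txid,eus,kij] -> 11 lines: wtgb tmvhe uuo adrek sylrq iwvra ldj txid eus kij ssq
Hunk 2: at line 2 remove [adrek,sylrq] add [bst,wyptk] -> 11 lines: wtgb tmvhe uuo bst wyptk iwvra ldj txid eus kij ssq
Hunk 3: at line 8 remove [eus,kij] add [ohlp] -> 10 lines: wtgb tmvhe uuo bst wyptk iwvra ldj txid ohlp ssq
Final line 10: ssq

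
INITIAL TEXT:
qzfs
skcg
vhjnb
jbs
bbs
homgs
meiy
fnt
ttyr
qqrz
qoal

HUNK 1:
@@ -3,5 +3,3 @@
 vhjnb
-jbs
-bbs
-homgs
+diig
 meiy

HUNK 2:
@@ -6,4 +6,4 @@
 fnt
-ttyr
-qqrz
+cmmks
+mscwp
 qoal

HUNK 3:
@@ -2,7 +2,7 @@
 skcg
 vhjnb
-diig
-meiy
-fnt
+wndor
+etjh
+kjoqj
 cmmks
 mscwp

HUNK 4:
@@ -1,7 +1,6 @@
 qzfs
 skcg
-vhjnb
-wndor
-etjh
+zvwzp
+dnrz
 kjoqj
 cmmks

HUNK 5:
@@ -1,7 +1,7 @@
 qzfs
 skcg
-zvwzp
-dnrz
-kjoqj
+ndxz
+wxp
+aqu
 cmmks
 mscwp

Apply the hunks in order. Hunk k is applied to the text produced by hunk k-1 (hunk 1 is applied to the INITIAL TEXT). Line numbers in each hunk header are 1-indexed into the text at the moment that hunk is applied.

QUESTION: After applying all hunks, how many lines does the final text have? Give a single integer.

Hunk 1: at line 3 remove [jbs,bbs,homgs] add [diig] -> 9 lines: qzfs skcg vhjnb diig meiy fnt ttyr qqrz qoal
Hunk 2: at line 6 remove [ttyr,qqrz] add [cmmks,mscwp] -> 9 lines: qzfs skcg vhjnb diig meiy fnt cmmks mscwp qoal
Hunk 3: at line 2 remove [diig,meiy,fnt] add [wndor,etjh,kjoqj] -> 9 lines: qzfs skcg vhjnb wndor etjh kjoqj cmmks mscwp qoal
Hunk 4: at line 1 remove [vhjnb,wndor,etjh] add [zvwzp,dnrz] -> 8 lines: qzfs skcg zvwzp dnrz kjoqj cmmks mscwp qoal
Hunk 5: at line 1 remove [zvwzp,dnrz,kjoqj] add [ndxz,wxp,aqu] -> 8 lines: qzfs skcg ndxz wxp aqu cmmks mscwp qoal
Final line count: 8

Answer: 8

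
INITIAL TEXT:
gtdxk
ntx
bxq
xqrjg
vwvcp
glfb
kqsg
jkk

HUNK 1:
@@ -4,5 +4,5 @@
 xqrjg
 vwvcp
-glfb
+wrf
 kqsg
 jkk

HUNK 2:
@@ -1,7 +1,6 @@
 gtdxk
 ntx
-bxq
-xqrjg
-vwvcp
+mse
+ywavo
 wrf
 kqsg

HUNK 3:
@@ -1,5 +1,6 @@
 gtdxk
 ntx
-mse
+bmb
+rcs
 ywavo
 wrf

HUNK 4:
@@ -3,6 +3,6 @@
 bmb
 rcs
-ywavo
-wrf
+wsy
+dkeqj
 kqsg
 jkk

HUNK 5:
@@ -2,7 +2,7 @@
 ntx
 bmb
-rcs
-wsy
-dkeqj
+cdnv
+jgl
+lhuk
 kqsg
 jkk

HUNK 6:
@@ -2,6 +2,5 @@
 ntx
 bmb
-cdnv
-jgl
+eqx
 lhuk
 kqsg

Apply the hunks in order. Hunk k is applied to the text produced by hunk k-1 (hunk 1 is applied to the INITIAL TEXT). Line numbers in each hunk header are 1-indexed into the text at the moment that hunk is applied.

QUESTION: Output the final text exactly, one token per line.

Answer: gtdxk
ntx
bmb
eqx
lhuk
kqsg
jkk

Derivation:
Hunk 1: at line 4 remove [glfb] add [wrf] -> 8 lines: gtdxk ntx bxq xqrjg vwvcp wrf kqsg jkk
Hunk 2: at line 1 remove [bxq,xqrjg,vwvcp] add [mse,ywavo] -> 7 lines: gtdxk ntx mse ywavo wrf kqsg jkk
Hunk 3: at line 1 remove [mse] add [bmb,rcs] -> 8 lines: gtdxk ntx bmb rcs ywavo wrf kqsg jkk
Hunk 4: at line 3 remove [ywavo,wrf] add [wsy,dkeqj] -> 8 lines: gtdxk ntx bmb rcs wsy dkeqj kqsg jkk
Hunk 5: at line 2 remove [rcs,wsy,dkeqj] add [cdnv,jgl,lhuk] -> 8 lines: gtdxk ntx bmb cdnv jgl lhuk kqsg jkk
Hunk 6: at line 2 remove [cdnv,jgl] add [eqx] -> 7 lines: gtdxk ntx bmb eqx lhuk kqsg jkk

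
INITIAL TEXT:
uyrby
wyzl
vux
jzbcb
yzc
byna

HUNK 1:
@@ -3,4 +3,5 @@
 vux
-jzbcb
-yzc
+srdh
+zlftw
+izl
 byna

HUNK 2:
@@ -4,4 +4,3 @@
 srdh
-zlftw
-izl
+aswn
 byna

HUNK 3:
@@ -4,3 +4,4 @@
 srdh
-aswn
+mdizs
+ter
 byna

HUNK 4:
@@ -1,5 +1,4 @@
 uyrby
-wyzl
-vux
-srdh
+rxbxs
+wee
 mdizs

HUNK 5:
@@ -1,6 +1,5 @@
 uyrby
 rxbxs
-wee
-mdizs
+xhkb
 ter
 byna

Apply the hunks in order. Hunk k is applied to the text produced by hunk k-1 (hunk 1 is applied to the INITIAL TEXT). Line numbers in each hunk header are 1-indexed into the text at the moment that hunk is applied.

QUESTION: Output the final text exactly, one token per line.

Answer: uyrby
rxbxs
xhkb
ter
byna

Derivation:
Hunk 1: at line 3 remove [jzbcb,yzc] add [srdh,zlftw,izl] -> 7 lines: uyrby wyzl vux srdh zlftw izl byna
Hunk 2: at line 4 remove [zlftw,izl] add [aswn] -> 6 lines: uyrby wyzl vux srdh aswn byna
Hunk 3: at line 4 remove [aswn] add [mdizs,ter] -> 7 lines: uyrby wyzl vux srdh mdizs ter byna
Hunk 4: at line 1 remove [wyzl,vux,srdh] add [rxbxs,wee] -> 6 lines: uyrby rxbxs wee mdizs ter byna
Hunk 5: at line 1 remove [wee,mdizs] add [xhkb] -> 5 lines: uyrby rxbxs xhkb ter byna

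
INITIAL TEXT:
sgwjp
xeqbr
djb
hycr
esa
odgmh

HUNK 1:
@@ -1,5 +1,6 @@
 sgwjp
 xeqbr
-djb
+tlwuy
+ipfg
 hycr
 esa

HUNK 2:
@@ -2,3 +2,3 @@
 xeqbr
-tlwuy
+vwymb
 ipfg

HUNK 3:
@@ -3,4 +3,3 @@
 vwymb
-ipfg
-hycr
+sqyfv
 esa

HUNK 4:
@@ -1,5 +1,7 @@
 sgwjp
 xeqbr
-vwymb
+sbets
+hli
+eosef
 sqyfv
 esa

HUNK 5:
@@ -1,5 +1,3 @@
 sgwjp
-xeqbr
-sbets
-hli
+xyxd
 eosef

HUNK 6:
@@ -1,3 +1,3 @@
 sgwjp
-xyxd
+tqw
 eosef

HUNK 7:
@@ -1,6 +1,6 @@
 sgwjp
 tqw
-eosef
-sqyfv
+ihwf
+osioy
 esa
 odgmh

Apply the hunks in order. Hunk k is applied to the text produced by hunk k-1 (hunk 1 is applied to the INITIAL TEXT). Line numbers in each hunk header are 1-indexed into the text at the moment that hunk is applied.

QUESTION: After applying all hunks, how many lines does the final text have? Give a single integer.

Answer: 6

Derivation:
Hunk 1: at line 1 remove [djb] add [tlwuy,ipfg] -> 7 lines: sgwjp xeqbr tlwuy ipfg hycr esa odgmh
Hunk 2: at line 2 remove [tlwuy] add [vwymb] -> 7 lines: sgwjp xeqbr vwymb ipfg hycr esa odgmh
Hunk 3: at line 3 remove [ipfg,hycr] add [sqyfv] -> 6 lines: sgwjp xeqbr vwymb sqyfv esa odgmh
Hunk 4: at line 1 remove [vwymb] add [sbets,hli,eosef] -> 8 lines: sgwjp xeqbr sbets hli eosef sqyfv esa odgmh
Hunk 5: at line 1 remove [xeqbr,sbets,hli] add [xyxd] -> 6 lines: sgwjp xyxd eosef sqyfv esa odgmh
Hunk 6: at line 1 remove [xyxd] add [tqw] -> 6 lines: sgwjp tqw eosef sqyfv esa odgmh
Hunk 7: at line 1 remove [eosef,sqyfv] add [ihwf,osioy] -> 6 lines: sgwjp tqw ihwf osioy esa odgmh
Final line count: 6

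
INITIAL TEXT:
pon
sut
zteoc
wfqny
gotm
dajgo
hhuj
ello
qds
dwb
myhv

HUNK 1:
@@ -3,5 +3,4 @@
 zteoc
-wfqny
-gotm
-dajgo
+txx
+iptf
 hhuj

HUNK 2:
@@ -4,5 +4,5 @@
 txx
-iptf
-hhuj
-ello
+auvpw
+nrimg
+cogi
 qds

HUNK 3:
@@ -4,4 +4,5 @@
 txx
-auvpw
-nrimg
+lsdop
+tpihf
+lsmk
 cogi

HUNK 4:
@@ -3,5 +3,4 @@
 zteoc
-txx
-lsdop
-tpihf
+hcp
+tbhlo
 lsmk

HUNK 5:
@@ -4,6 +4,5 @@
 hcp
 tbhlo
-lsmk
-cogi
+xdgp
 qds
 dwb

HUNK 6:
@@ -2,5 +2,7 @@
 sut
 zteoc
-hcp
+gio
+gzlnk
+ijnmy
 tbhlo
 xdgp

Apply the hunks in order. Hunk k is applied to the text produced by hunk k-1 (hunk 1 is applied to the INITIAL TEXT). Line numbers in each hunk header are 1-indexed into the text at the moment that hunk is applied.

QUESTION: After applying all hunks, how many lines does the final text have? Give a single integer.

Answer: 11

Derivation:
Hunk 1: at line 3 remove [wfqny,gotm,dajgo] add [txx,iptf] -> 10 lines: pon sut zteoc txx iptf hhuj ello qds dwb myhv
Hunk 2: at line 4 remove [iptf,hhuj,ello] add [auvpw,nrimg,cogi] -> 10 lines: pon sut zteoc txx auvpw nrimg cogi qds dwb myhv
Hunk 3: at line 4 remove [auvpw,nrimg] add [lsdop,tpihf,lsmk] -> 11 lines: pon sut zteoc txx lsdop tpihf lsmk cogi qds dwb myhv
Hunk 4: at line 3 remove [txx,lsdop,tpihf] add [hcp,tbhlo] -> 10 lines: pon sut zteoc hcp tbhlo lsmk cogi qds dwb myhv
Hunk 5: at line 4 remove [lsmk,cogi] add [xdgp] -> 9 lines: pon sut zteoc hcp tbhlo xdgp qds dwb myhv
Hunk 6: at line 2 remove [hcp] add [gio,gzlnk,ijnmy] -> 11 lines: pon sut zteoc gio gzlnk ijnmy tbhlo xdgp qds dwb myhv
Final line count: 11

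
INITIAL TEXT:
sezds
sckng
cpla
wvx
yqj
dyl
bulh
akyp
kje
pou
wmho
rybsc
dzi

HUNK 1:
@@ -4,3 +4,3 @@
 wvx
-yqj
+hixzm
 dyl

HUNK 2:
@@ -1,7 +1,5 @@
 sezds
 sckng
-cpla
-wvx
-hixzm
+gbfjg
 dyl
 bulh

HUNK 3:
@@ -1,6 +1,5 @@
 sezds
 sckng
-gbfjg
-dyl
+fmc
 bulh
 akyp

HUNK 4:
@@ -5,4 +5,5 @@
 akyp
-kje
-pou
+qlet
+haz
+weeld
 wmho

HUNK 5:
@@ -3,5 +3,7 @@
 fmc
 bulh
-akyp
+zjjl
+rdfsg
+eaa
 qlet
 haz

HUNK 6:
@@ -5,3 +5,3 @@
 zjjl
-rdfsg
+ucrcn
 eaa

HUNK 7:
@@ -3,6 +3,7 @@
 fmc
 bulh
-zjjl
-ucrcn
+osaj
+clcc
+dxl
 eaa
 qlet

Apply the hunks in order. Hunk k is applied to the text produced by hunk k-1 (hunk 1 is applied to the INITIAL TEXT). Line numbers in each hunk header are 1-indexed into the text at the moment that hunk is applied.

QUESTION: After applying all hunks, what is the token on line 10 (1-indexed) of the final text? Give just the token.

Answer: haz

Derivation:
Hunk 1: at line 4 remove [yqj] add [hixzm] -> 13 lines: sezds sckng cpla wvx hixzm dyl bulh akyp kje pou wmho rybsc dzi
Hunk 2: at line 1 remove [cpla,wvx,hixzm] add [gbfjg] -> 11 lines: sezds sckng gbfjg dyl bulh akyp kje pou wmho rybsc dzi
Hunk 3: at line 1 remove [gbfjg,dyl] add [fmc] -> 10 lines: sezds sckng fmc bulh akyp kje pou wmho rybsc dzi
Hunk 4: at line 5 remove [kje,pou] add [qlet,haz,weeld] -> 11 lines: sezds sckng fmc bulh akyp qlet haz weeld wmho rybsc dzi
Hunk 5: at line 3 remove [akyp] add [zjjl,rdfsg,eaa] -> 13 lines: sezds sckng fmc bulh zjjl rdfsg eaa qlet haz weeld wmho rybsc dzi
Hunk 6: at line 5 remove [rdfsg] add [ucrcn] -> 13 lines: sezds sckng fmc bulh zjjl ucrcn eaa qlet haz weeld wmho rybsc dzi
Hunk 7: at line 3 remove [zjjl,ucrcn] add [osaj,clcc,dxl] -> 14 lines: sezds sckng fmc bulh osaj clcc dxl eaa qlet haz weeld wmho rybsc dzi
Final line 10: haz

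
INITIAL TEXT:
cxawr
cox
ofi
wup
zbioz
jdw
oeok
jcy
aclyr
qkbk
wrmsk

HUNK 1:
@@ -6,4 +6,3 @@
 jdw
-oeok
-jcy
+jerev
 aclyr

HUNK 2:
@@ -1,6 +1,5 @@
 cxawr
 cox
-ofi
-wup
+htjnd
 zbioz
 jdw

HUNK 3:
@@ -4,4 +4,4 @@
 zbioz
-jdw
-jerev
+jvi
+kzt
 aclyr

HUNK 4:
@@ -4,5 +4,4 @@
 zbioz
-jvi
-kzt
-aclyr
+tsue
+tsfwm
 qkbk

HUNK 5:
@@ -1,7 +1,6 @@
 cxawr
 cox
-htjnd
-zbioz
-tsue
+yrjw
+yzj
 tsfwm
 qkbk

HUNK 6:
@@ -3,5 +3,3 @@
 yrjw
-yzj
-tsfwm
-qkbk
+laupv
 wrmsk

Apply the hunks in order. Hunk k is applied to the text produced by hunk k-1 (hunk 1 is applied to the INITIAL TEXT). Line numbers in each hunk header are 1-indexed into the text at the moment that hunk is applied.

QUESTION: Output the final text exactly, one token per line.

Hunk 1: at line 6 remove [oeok,jcy] add [jerev] -> 10 lines: cxawr cox ofi wup zbioz jdw jerev aclyr qkbk wrmsk
Hunk 2: at line 1 remove [ofi,wup] add [htjnd] -> 9 lines: cxawr cox htjnd zbioz jdw jerev aclyr qkbk wrmsk
Hunk 3: at line 4 remove [jdw,jerev] add [jvi,kzt] -> 9 lines: cxawr cox htjnd zbioz jvi kzt aclyr qkbk wrmsk
Hunk 4: at line 4 remove [jvi,kzt,aclyr] add [tsue,tsfwm] -> 8 lines: cxawr cox htjnd zbioz tsue tsfwm qkbk wrmsk
Hunk 5: at line 1 remove [htjnd,zbioz,tsue] add [yrjw,yzj] -> 7 lines: cxawr cox yrjw yzj tsfwm qkbk wrmsk
Hunk 6: at line 3 remove [yzj,tsfwm,qkbk] add [laupv] -> 5 lines: cxawr cox yrjw laupv wrmsk

Answer: cxawr
cox
yrjw
laupv
wrmsk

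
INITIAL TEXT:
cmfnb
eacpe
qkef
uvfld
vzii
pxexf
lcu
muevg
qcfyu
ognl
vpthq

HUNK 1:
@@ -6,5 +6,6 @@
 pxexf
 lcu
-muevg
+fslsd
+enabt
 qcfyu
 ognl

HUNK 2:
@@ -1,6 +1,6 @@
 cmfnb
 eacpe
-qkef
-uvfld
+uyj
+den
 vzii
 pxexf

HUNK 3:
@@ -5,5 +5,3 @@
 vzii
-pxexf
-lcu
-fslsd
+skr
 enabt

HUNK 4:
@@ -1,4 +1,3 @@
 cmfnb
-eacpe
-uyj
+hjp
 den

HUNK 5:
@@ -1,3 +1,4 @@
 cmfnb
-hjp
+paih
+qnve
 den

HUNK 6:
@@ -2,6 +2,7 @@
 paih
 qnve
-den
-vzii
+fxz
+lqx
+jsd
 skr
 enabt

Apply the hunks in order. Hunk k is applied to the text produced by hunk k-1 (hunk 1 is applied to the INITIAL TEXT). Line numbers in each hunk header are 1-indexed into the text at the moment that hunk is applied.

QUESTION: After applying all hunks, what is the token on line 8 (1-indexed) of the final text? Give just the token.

Hunk 1: at line 6 remove [muevg] add [fslsd,enabt] -> 12 lines: cmfnb eacpe qkef uvfld vzii pxexf lcu fslsd enabt qcfyu ognl vpthq
Hunk 2: at line 1 remove [qkef,uvfld] add [uyj,den] -> 12 lines: cmfnb eacpe uyj den vzii pxexf lcu fslsd enabt qcfyu ognl vpthq
Hunk 3: at line 5 remove [pxexf,lcu,fslsd] add [skr] -> 10 lines: cmfnb eacpe uyj den vzii skr enabt qcfyu ognl vpthq
Hunk 4: at line 1 remove [eacpe,uyj] add [hjp] -> 9 lines: cmfnb hjp den vzii skr enabt qcfyu ognl vpthq
Hunk 5: at line 1 remove [hjp] add [paih,qnve] -> 10 lines: cmfnb paih qnve den vzii skr enabt qcfyu ognl vpthq
Hunk 6: at line 2 remove [den,vzii] add [fxz,lqx,jsd] -> 11 lines: cmfnb paih qnve fxz lqx jsd skr enabt qcfyu ognl vpthq
Final line 8: enabt

Answer: enabt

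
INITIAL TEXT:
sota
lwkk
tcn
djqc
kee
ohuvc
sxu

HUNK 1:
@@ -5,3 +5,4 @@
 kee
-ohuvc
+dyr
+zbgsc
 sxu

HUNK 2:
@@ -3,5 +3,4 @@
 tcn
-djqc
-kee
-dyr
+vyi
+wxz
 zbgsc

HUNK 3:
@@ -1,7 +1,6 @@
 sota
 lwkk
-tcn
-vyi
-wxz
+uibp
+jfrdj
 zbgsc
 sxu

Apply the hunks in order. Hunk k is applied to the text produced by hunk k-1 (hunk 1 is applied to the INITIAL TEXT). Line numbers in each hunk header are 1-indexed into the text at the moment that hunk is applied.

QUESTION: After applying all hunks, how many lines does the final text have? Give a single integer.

Answer: 6

Derivation:
Hunk 1: at line 5 remove [ohuvc] add [dyr,zbgsc] -> 8 lines: sota lwkk tcn djqc kee dyr zbgsc sxu
Hunk 2: at line 3 remove [djqc,kee,dyr] add [vyi,wxz] -> 7 lines: sota lwkk tcn vyi wxz zbgsc sxu
Hunk 3: at line 1 remove [tcn,vyi,wxz] add [uibp,jfrdj] -> 6 lines: sota lwkk uibp jfrdj zbgsc sxu
Final line count: 6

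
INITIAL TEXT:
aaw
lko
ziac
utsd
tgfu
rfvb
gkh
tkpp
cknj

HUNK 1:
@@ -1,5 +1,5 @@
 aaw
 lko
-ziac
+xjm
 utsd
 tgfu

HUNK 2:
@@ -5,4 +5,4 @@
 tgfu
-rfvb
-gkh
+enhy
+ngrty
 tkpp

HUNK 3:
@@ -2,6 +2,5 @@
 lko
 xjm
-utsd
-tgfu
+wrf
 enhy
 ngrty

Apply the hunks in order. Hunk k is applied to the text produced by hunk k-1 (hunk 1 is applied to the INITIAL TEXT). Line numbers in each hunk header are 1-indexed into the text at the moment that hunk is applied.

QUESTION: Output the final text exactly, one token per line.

Hunk 1: at line 1 remove [ziac] add [xjm] -> 9 lines: aaw lko xjm utsd tgfu rfvb gkh tkpp cknj
Hunk 2: at line 5 remove [rfvb,gkh] add [enhy,ngrty] -> 9 lines: aaw lko xjm utsd tgfu enhy ngrty tkpp cknj
Hunk 3: at line 2 remove [utsd,tgfu] add [wrf] -> 8 lines: aaw lko xjm wrf enhy ngrty tkpp cknj

Answer: aaw
lko
xjm
wrf
enhy
ngrty
tkpp
cknj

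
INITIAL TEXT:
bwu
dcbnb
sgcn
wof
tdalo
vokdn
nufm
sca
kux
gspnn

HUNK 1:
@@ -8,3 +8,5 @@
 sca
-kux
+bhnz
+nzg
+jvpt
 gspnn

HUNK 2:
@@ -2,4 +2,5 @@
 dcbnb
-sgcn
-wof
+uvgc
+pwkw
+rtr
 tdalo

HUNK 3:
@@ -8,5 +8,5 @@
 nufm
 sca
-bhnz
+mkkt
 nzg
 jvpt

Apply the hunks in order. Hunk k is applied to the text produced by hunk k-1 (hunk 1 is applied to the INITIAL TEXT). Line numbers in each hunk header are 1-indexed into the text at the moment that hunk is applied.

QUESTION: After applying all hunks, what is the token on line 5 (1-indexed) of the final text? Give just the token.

Answer: rtr

Derivation:
Hunk 1: at line 8 remove [kux] add [bhnz,nzg,jvpt] -> 12 lines: bwu dcbnb sgcn wof tdalo vokdn nufm sca bhnz nzg jvpt gspnn
Hunk 2: at line 2 remove [sgcn,wof] add [uvgc,pwkw,rtr] -> 13 lines: bwu dcbnb uvgc pwkw rtr tdalo vokdn nufm sca bhnz nzg jvpt gspnn
Hunk 3: at line 8 remove [bhnz] add [mkkt] -> 13 lines: bwu dcbnb uvgc pwkw rtr tdalo vokdn nufm sca mkkt nzg jvpt gspnn
Final line 5: rtr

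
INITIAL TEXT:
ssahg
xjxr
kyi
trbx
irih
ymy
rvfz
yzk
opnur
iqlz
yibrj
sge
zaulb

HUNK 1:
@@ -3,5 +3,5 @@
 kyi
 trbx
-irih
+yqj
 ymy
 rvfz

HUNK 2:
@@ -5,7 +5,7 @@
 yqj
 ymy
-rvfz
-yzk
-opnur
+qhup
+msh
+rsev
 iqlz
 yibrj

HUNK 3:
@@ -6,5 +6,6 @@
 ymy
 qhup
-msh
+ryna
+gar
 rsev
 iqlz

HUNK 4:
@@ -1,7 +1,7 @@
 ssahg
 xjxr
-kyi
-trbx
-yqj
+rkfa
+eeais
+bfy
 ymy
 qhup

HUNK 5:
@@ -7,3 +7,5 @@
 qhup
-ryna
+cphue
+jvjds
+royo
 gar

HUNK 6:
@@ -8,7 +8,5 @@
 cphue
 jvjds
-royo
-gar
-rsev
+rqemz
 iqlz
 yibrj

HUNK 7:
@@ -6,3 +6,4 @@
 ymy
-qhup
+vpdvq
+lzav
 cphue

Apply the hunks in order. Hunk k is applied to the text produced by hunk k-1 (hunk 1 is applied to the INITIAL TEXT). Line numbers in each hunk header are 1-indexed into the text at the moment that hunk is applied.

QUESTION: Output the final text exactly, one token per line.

Hunk 1: at line 3 remove [irih] add [yqj] -> 13 lines: ssahg xjxr kyi trbx yqj ymy rvfz yzk opnur iqlz yibrj sge zaulb
Hunk 2: at line 5 remove [rvfz,yzk,opnur] add [qhup,msh,rsev] -> 13 lines: ssahg xjxr kyi trbx yqj ymy qhup msh rsev iqlz yibrj sge zaulb
Hunk 3: at line 6 remove [msh] add [ryna,gar] -> 14 lines: ssahg xjxr kyi trbx yqj ymy qhup ryna gar rsev iqlz yibrj sge zaulb
Hunk 4: at line 1 remove [kyi,trbx,yqj] add [rkfa,eeais,bfy] -> 14 lines: ssahg xjxr rkfa eeais bfy ymy qhup ryna gar rsev iqlz yibrj sge zaulb
Hunk 5: at line 7 remove [ryna] add [cphue,jvjds,royo] -> 16 lines: ssahg xjxr rkfa eeais bfy ymy qhup cphue jvjds royo gar rsev iqlz yibrj sge zaulb
Hunk 6: at line 8 remove [royo,gar,rsev] add [rqemz] -> 14 lines: ssahg xjxr rkfa eeais bfy ymy qhup cphue jvjds rqemz iqlz yibrj sge zaulb
Hunk 7: at line 6 remove [qhup] add [vpdvq,lzav] -> 15 lines: ssahg xjxr rkfa eeais bfy ymy vpdvq lzav cphue jvjds rqemz iqlz yibrj sge zaulb

Answer: ssahg
xjxr
rkfa
eeais
bfy
ymy
vpdvq
lzav
cphue
jvjds
rqemz
iqlz
yibrj
sge
zaulb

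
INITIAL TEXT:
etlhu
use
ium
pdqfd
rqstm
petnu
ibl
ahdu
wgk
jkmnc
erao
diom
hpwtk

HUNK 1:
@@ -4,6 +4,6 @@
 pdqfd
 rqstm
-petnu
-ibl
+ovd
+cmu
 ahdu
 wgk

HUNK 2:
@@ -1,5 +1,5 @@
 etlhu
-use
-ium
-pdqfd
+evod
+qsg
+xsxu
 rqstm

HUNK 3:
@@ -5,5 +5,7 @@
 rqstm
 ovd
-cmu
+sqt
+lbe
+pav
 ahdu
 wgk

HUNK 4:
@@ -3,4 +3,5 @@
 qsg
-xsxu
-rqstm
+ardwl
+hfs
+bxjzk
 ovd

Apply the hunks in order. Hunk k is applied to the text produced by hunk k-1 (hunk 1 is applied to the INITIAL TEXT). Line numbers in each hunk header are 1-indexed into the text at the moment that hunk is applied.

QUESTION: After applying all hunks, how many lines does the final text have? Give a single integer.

Answer: 16

Derivation:
Hunk 1: at line 4 remove [petnu,ibl] add [ovd,cmu] -> 13 lines: etlhu use ium pdqfd rqstm ovd cmu ahdu wgk jkmnc erao diom hpwtk
Hunk 2: at line 1 remove [use,ium,pdqfd] add [evod,qsg,xsxu] -> 13 lines: etlhu evod qsg xsxu rqstm ovd cmu ahdu wgk jkmnc erao diom hpwtk
Hunk 3: at line 5 remove [cmu] add [sqt,lbe,pav] -> 15 lines: etlhu evod qsg xsxu rqstm ovd sqt lbe pav ahdu wgk jkmnc erao diom hpwtk
Hunk 4: at line 3 remove [xsxu,rqstm] add [ardwl,hfs,bxjzk] -> 16 lines: etlhu evod qsg ardwl hfs bxjzk ovd sqt lbe pav ahdu wgk jkmnc erao diom hpwtk
Final line count: 16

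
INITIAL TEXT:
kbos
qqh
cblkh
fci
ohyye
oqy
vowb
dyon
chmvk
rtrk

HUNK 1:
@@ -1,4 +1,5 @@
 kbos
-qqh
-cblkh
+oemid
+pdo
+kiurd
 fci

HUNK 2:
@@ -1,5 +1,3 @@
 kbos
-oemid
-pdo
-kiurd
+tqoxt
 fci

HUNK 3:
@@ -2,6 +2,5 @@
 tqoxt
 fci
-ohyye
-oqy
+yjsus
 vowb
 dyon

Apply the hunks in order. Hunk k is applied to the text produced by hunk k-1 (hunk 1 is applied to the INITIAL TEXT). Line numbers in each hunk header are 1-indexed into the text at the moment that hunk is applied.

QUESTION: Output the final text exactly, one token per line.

Answer: kbos
tqoxt
fci
yjsus
vowb
dyon
chmvk
rtrk

Derivation:
Hunk 1: at line 1 remove [qqh,cblkh] add [oemid,pdo,kiurd] -> 11 lines: kbos oemid pdo kiurd fci ohyye oqy vowb dyon chmvk rtrk
Hunk 2: at line 1 remove [oemid,pdo,kiurd] add [tqoxt] -> 9 lines: kbos tqoxt fci ohyye oqy vowb dyon chmvk rtrk
Hunk 3: at line 2 remove [ohyye,oqy] add [yjsus] -> 8 lines: kbos tqoxt fci yjsus vowb dyon chmvk rtrk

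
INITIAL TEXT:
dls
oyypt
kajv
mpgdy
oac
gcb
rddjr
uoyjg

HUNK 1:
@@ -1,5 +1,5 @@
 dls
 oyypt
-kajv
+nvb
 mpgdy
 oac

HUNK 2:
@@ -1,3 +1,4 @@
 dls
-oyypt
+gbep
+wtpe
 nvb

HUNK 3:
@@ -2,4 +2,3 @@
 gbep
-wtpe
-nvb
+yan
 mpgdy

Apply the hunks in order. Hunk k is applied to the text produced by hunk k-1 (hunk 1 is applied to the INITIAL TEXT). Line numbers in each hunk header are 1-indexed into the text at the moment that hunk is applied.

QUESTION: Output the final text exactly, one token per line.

Hunk 1: at line 1 remove [kajv] add [nvb] -> 8 lines: dls oyypt nvb mpgdy oac gcb rddjr uoyjg
Hunk 2: at line 1 remove [oyypt] add [gbep,wtpe] -> 9 lines: dls gbep wtpe nvb mpgdy oac gcb rddjr uoyjg
Hunk 3: at line 2 remove [wtpe,nvb] add [yan] -> 8 lines: dls gbep yan mpgdy oac gcb rddjr uoyjg

Answer: dls
gbep
yan
mpgdy
oac
gcb
rddjr
uoyjg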